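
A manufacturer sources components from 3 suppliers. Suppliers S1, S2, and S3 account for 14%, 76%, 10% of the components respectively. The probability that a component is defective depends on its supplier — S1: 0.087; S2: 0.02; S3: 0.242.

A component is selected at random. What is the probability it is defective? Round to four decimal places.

P(D) ≈ 0.0516

P(D) = P(D|S1)·P(S1) + P(D|S2)·P(S2) + P(D|S3)·P(S3)
      = 0.087·0.14 + 0.02·0.76 + 0.242·0.1
      = 0.01218 + 0.0152 + 0.0242 = 0.05158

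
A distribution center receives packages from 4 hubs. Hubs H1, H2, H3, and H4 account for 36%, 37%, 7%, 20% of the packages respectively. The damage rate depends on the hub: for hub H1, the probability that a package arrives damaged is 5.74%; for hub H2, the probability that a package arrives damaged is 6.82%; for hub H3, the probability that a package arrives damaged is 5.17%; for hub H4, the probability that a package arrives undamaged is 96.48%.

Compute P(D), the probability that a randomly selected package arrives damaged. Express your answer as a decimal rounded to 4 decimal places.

P(D|H4) = 1 − 0.9648 = 0.0352.
Summing over the partition,
P(D) = P(D|H1)·P(H1) + P(D|H2)·P(H2) + P(D|H3)·P(H3) + P(D|H4)·P(H4)
      = 0.0574·0.36 + 0.0682·0.37 + 0.0517·0.07 + 0.0352·0.2
      = 0.020664 + 0.025234 + 0.003619 + 0.00704 = 0.056557

P(D) ≈ 0.0566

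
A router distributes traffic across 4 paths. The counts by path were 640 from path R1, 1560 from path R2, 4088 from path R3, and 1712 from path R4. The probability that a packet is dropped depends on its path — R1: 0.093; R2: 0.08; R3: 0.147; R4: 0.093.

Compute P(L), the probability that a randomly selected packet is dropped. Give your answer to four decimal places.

Total: 640 + 1560 + 4088 + 1712 = 8000.
P(R1) = 640/8000 = 0.08. P(R2) = 1560/8000 = 0.195. P(R3) = 4088/8000 = 0.511. P(R4) = 1712/8000 = 0.214.
P(L) = P(L|R1)·P(R1) + P(L|R2)·P(R2) + P(L|R3)·P(R3) + P(L|R4)·P(R4)
      = 0.093·0.08 + 0.08·0.195 + 0.147·0.511 + 0.093·0.214
      = 0.00744 + 0.0156 + 0.075117 + 0.019902 = 0.118059

0.1181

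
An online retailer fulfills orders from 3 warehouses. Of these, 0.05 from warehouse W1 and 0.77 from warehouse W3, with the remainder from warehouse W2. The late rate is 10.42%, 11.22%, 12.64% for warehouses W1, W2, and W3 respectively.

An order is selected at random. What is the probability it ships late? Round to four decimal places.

P(W2) = 1 − (0.05 + 0.77) = 0.18.
P(L) = P(L|W1)·P(W1) + P(L|W2)·P(W2) + P(L|W3)·P(W3)
      = 0.1042·0.05 + 0.1122·0.18 + 0.1264·0.77
      = 0.00521 + 0.020196 + 0.097328 = 0.122734

0.1227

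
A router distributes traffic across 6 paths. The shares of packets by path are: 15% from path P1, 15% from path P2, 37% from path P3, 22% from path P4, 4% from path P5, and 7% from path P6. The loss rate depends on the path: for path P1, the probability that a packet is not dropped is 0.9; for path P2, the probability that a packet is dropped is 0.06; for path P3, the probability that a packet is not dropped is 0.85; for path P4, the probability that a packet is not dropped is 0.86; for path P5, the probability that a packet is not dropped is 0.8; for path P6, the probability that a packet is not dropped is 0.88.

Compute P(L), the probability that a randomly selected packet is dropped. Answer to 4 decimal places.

0.1267

P(L|P1) = 1 − 0.9 = 0.1.
P(L|P3) = 1 − 0.85 = 0.15.
P(L|P4) = 1 − 0.86 = 0.14.
P(L|P5) = 1 − 0.8 = 0.2.
P(L|P6) = 1 − 0.88 = 0.12.
Summing over the partition,
P(L) = P(L|P1)·P(P1) + P(L|P2)·P(P2) + P(L|P3)·P(P3) + P(L|P4)·P(P4) + P(L|P5)·P(P5) + P(L|P6)·P(P6)
      = 0.1·0.15 + 0.06·0.15 + 0.15·0.37 + 0.14·0.22 + 0.2·0.04 + 0.12·0.07
      = 0.015 + 0.009 + 0.0555 + 0.0308 + 0.008 + 0.0084 = 0.1267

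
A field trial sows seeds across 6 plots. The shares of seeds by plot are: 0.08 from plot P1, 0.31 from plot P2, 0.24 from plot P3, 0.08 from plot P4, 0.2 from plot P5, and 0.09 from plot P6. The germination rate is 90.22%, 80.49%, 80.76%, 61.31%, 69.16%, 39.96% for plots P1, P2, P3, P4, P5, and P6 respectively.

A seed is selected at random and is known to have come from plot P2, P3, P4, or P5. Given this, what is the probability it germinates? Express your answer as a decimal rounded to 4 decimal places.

Let S = {P2, P3, P4, P5}.
P(S) = 0.31 + 0.24 + 0.08 + 0.2 = 0.83.
P(G ∩ S) = 0.8049·0.31 + 0.8076·0.24 + 0.6131·0.08 + 0.6916·0.2 = 0.249519 + 0.193824 + 0.049048 + 0.13832 = 0.630711.
P(G | S) = 0.630711 / 0.83 = 0.759893…

0.7599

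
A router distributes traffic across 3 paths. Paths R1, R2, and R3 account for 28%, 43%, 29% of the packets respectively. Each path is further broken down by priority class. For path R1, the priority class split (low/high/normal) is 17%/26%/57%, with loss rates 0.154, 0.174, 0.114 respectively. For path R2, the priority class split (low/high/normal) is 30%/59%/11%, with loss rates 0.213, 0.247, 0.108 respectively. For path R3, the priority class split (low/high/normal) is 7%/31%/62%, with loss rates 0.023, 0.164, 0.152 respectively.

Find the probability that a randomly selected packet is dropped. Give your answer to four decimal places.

P(L) ≈ 0.1760

P(L|R1) = 0.17·0.154 + 0.26·0.174 + 0.57·0.114 = 0.02618 + 0.04524 + 0.06498 = 0.1364
P(L|R2) = 0.3·0.213 + 0.59·0.247 + 0.11·0.108 = 0.0639 + 0.14573 + 0.01188 = 0.22151
P(L|R3) = 0.07·0.023 + 0.31·0.164 + 0.62·0.152 = 0.00161 + 0.05084 + 0.09424 = 0.14669
By total probability over the outer partition,
P(L) = 0.28·0.1364 + 0.43·0.22151 + 0.29·0.14669
      = 0.038192 + 0.0952493 + 0.0425401 = 0.1759814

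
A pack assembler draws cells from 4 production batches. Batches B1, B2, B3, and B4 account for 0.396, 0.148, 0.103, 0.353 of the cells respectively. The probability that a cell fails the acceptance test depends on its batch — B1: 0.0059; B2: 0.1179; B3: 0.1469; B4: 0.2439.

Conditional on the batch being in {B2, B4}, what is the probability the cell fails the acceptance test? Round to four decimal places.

P(F|S) ≈ 0.2067

Let S = {B2, B4}.
P(S) = 0.148 + 0.353 = 0.501.
P(F ∩ S) = 0.1179·0.148 + 0.2439·0.353 = 0.0174492 + 0.0860967 = 0.1035459.
P(F | S) = 0.1035459 / 0.501 = 0.206678…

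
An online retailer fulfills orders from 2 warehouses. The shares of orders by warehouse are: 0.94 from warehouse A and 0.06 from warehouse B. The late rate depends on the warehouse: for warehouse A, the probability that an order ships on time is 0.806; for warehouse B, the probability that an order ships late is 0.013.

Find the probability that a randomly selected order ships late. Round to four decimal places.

P(L|A) = 1 − 0.806 = 0.194.
Using total probability over the partition,
P(L) = P(L|A)·P(A) + P(L|B)·P(B)
      = 0.194·0.94 + 0.013·0.06
      = 0.18236 + 0.00078 = 0.18314

0.1831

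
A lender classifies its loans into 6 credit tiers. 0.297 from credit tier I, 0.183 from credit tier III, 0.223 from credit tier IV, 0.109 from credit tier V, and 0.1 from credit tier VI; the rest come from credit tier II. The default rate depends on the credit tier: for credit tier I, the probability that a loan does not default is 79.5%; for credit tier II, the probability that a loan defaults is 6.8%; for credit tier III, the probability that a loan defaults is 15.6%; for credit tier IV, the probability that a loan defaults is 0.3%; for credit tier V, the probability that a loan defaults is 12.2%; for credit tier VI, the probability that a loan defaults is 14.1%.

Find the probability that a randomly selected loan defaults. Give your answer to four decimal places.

P(II) = 1 − (0.297 + 0.183 + 0.223 + 0.109 + 0.1) = 0.088.
P(D|I) = 1 − 0.795 = 0.205.
P(D) = P(D|I)·P(I) + P(D|II)·P(II) + P(D|III)·P(III) + P(D|IV)·P(IV) + P(D|V)·P(V) + P(D|VI)·P(VI)
      = 0.205·0.297 + 0.068·0.088 + 0.156·0.183 + 0.003·0.223 + 0.122·0.109 + 0.141·0.1
      = 0.060885 + 0.005984 + 0.028548 + 0.000669 + 0.013298 + 0.0141 = 0.123484

P(D) ≈ 0.1235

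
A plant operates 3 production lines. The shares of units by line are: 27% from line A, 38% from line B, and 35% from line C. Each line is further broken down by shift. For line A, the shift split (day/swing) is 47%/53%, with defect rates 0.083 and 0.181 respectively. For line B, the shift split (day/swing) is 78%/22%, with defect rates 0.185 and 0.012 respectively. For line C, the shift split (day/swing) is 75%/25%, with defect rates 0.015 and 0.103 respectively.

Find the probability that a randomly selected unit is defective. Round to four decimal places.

P(D|A) = 0.47·0.083 + 0.53·0.181 = 0.03901 + 0.09593 = 0.13494
P(D|B) = 0.78·0.185 + 0.22·0.012 = 0.1443 + 0.00264 = 0.14694
P(D|C) = 0.75·0.015 + 0.25·0.103 = 0.01125 + 0.02575 = 0.037
Then overall,
P(D) = 0.27·0.13494 + 0.38·0.14694 + 0.35·0.037
      = 0.0364338 + 0.0558372 + 0.01295 = 0.105221

P(D) ≈ 0.1052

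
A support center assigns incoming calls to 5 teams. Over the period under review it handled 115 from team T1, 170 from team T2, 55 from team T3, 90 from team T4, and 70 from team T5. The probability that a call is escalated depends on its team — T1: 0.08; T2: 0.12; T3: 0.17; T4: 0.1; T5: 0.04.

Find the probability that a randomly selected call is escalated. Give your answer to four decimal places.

Total: 115 + 170 + 55 + 90 + 70 = 500.
P(T1) = 115/500 = 0.23. P(T2) = 170/500 = 0.34. P(T3) = 55/500 = 0.11. P(T4) = 90/500 = 0.18. P(T5) = 70/500 = 0.14.
P(E) = P(E|T1)·P(T1) + P(E|T2)·P(T2) + P(E|T3)·P(T3) + P(E|T4)·P(T4) + P(E|T5)·P(T5)
      = 0.08·0.23 + 0.12·0.34 + 0.17·0.11 + 0.1·0.18 + 0.04·0.14
      = 0.0184 + 0.0408 + 0.0187 + 0.018 + 0.0056 = 0.1015

P(E) ≈ 0.1015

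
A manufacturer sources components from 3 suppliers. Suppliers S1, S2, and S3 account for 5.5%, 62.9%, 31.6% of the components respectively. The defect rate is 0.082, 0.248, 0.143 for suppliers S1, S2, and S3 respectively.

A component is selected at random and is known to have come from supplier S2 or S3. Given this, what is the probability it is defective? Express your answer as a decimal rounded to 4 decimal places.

0.2129

Let S = {S2, S3}.
P(S) = 0.629 + 0.316 = 0.945.
P(D ∩ S) = 0.248·0.629 + 0.143·0.316 = 0.155992 + 0.045188 = 0.20118.
P(D | S) = 0.20118 / 0.945 = 0.212889…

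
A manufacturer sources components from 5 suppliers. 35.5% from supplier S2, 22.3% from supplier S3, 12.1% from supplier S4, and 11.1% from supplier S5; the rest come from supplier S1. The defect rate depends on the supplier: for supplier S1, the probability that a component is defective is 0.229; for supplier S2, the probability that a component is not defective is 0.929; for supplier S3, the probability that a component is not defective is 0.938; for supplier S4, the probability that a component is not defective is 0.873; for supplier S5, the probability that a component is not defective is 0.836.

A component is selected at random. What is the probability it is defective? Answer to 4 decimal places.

P(S1) = 1 − (0.355 + 0.223 + 0.121 + 0.111) = 0.19.
P(D|S2) = 1 − 0.929 = 0.071.
P(D|S3) = 1 − 0.938 = 0.062.
P(D|S4) = 1 − 0.873 = 0.127.
P(D|S5) = 1 − 0.836 = 0.164.
P(D) = P(D|S1)·P(S1) + P(D|S2)·P(S2) + P(D|S3)·P(S3) + P(D|S4)·P(S4) + P(D|S5)·P(S5)
      = 0.229·0.19 + 0.071·0.355 + 0.062·0.223 + 0.127·0.121 + 0.164·0.111
      = 0.04351 + 0.025205 + 0.013826 + 0.015367 + 0.018204 = 0.116112

P(D) ≈ 0.1161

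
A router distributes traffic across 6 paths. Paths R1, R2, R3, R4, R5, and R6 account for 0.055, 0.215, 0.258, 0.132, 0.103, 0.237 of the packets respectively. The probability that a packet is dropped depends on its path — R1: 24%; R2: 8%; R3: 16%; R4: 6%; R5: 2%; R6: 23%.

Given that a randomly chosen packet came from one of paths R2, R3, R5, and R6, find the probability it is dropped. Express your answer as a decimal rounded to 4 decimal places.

Let S = {R2, R3, R5, R6}.
P(S) = 0.215 + 0.258 + 0.103 + 0.237 = 0.813.
P(L ∩ S) = 0.08·0.215 + 0.16·0.258 + 0.02·0.103 + 0.23·0.237 = 0.0172 + 0.04128 + 0.00206 + 0.05451 = 0.11505.
P(L | S) = 0.11505 / 0.813 = 0.141513…

0.1415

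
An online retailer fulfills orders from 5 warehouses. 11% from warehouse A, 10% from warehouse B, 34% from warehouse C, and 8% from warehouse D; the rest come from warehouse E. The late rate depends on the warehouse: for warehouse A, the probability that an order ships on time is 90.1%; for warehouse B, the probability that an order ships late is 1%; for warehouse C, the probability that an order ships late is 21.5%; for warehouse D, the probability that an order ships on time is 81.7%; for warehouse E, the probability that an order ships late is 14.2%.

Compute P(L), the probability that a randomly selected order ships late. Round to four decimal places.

0.1522

P(E) = 1 − (0.11 + 0.1 + 0.34 + 0.08) = 0.37.
P(L|A) = 1 − 0.901 = 0.099.
P(L|D) = 1 − 0.817 = 0.183.
P(L) = P(L|A)·P(A) + P(L|B)·P(B) + P(L|C)·P(C) + P(L|D)·P(D) + P(L|E)·P(E)
      = 0.099·0.11 + 0.01·0.1 + 0.215·0.34 + 0.183·0.08 + 0.142·0.37
      = 0.01089 + 0.001 + 0.0731 + 0.01464 + 0.05254 = 0.15217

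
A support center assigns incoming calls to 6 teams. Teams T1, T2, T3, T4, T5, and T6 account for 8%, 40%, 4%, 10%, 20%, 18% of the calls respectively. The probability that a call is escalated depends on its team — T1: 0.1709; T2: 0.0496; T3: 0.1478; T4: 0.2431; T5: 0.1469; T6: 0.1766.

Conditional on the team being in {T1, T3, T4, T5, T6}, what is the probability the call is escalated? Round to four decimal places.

0.1751

Let S = {T1, T3, T4, T5, T6}.
P(S) = 0.08 + 0.04 + 0.1 + 0.2 + 0.18 = 0.6.
P(E ∩ S) = 0.1709·0.08 + 0.1478·0.04 + 0.2431·0.1 + 0.1469·0.2 + 0.1766·0.18 = 0.013672 + 0.005912 + 0.02431 + 0.02938 + 0.031788 = 0.105062.
P(E | S) = 0.105062 / 0.6 = 0.175103…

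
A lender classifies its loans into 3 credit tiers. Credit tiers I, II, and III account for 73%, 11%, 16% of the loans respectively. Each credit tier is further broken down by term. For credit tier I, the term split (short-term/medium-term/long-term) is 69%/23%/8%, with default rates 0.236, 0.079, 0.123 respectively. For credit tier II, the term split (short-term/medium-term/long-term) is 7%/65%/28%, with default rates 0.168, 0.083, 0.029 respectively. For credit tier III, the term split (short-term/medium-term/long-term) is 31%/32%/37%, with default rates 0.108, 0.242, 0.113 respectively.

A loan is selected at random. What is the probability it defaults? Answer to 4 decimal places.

P(D|I) = 0.69·0.236 + 0.23·0.079 + 0.08·0.123 = 0.16284 + 0.01817 + 0.00984 = 0.19085
P(D|II) = 0.07·0.168 + 0.65·0.083 + 0.28·0.029 = 0.01176 + 0.05395 + 0.00812 = 0.07383
P(D|III) = 0.31·0.108 + 0.32·0.242 + 0.37·0.113 = 0.03348 + 0.07744 + 0.04181 = 0.15273
Then overall,
P(D) = 0.73·0.19085 + 0.11·0.07383 + 0.16·0.15273
      = 0.1393205 + 0.0081213 + 0.0244368 = 0.1718786

P(D) ≈ 0.1719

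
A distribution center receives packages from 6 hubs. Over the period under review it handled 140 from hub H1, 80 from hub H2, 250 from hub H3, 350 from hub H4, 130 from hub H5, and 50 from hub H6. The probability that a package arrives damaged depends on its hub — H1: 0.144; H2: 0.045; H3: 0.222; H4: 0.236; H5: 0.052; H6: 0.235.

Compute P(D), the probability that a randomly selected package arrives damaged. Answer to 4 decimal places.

0.1804

Total: 140 + 80 + 250 + 350 + 130 + 50 = 1000.
P(H1) = 140/1000 = 0.14. P(H2) = 80/1000 = 0.08. P(H3) = 250/1000 = 0.25. P(H4) = 350/1000 = 0.35. P(H5) = 130/1000 = 0.13. P(H6) = 50/1000 = 0.05.
Using total probability over the partition,
P(D) = P(D|H1)·P(H1) + P(D|H2)·P(H2) + P(D|H3)·P(H3) + P(D|H4)·P(H4) + P(D|H5)·P(H5) + P(D|H6)·P(H6)
      = 0.144·0.14 + 0.045·0.08 + 0.222·0.25 + 0.236·0.35 + 0.052·0.13 + 0.235·0.05
      = 0.02016 + 0.0036 + 0.0555 + 0.0826 + 0.00676 + 0.01175 = 0.18037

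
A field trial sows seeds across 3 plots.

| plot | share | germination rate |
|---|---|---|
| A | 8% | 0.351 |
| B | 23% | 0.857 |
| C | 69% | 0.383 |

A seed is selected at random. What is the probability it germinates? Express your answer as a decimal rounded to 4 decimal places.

0.4895

P(G) = P(G|A)·P(A) + P(G|B)·P(B) + P(G|C)·P(C)
      = 0.351·0.08 + 0.857·0.23 + 0.383·0.69
      = 0.02808 + 0.19711 + 0.26427 = 0.48946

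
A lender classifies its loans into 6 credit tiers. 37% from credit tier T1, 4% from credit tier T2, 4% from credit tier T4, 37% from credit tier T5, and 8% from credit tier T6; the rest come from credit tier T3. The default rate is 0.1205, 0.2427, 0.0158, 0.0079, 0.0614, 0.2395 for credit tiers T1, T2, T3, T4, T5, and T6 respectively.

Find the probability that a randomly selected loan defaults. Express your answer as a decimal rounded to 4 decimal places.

0.0981

P(T3) = 1 − (0.37 + 0.04 + 0.04 + 0.37 + 0.08) = 0.1.
P(D) = P(D|T1)·P(T1) + P(D|T2)·P(T2) + P(D|T3)·P(T3) + P(D|T4)·P(T4) + P(D|T5)·P(T5) + P(D|T6)·P(T6)
      = 0.1205·0.37 + 0.2427·0.04 + 0.0158·0.1 + 0.0079·0.04 + 0.0614·0.37 + 0.2395·0.08
      = 0.044585 + 0.009708 + 0.00158 + 0.000316 + 0.022718 + 0.01916 = 0.098067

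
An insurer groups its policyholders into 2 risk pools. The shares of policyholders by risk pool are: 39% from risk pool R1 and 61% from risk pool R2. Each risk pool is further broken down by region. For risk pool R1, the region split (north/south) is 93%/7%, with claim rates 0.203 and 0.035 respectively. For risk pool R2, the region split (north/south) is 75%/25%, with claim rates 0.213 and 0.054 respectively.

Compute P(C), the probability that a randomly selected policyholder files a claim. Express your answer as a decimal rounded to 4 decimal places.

P(C|R1) = 0.93·0.203 + 0.07·0.035 = 0.18879 + 0.00245 = 0.19124
P(C|R2) = 0.75·0.213 + 0.25·0.054 = 0.15975 + 0.0135 = 0.17325
Then overall,
P(C) = 0.39·0.19124 + 0.61·0.17325
      = 0.0745836 + 0.1056825 = 0.1802661

0.1803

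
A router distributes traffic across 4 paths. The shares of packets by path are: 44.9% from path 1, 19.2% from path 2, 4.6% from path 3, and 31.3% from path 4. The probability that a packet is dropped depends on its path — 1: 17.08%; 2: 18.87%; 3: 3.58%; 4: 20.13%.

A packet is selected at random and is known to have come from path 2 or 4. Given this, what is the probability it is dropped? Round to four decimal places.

Let S = {2, 4}.
P(S) = 0.192 + 0.313 = 0.505.
P(L ∩ S) = 0.1887·0.192 + 0.2013·0.313 = 0.0362304 + 0.0630069 = 0.0992373.
P(L | S) = 0.0992373 / 0.505 = 0.196510…

P(L|S) ≈ 0.1965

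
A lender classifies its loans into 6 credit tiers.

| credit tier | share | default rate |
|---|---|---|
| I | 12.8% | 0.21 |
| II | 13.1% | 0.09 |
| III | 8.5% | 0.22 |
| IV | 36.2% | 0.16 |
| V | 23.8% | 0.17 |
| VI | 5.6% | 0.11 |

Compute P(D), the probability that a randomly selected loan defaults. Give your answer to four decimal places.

P(D) ≈ 0.1619

P(D) = P(D|I)·P(I) + P(D|II)·P(II) + P(D|III)·P(III) + P(D|IV)·P(IV) + P(D|V)·P(V) + P(D|VI)·P(VI)
      = 0.21·0.128 + 0.09·0.131 + 0.22·0.085 + 0.16·0.362 + 0.17·0.238 + 0.11·0.056
      = 0.02688 + 0.01179 + 0.0187 + 0.05792 + 0.04046 + 0.00616 = 0.16191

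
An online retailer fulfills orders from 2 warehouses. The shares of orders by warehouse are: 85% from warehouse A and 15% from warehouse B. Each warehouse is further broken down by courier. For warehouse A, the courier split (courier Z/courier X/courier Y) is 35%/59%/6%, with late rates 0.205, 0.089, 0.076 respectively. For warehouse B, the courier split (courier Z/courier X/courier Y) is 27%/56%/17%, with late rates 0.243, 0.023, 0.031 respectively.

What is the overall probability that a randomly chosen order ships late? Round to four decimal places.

P(L) ≈ 0.1221

P(L|A) = 0.35·0.205 + 0.59·0.089 + 0.06·0.076 = 0.07175 + 0.05251 + 0.00456 = 0.12882
P(L|B) = 0.27·0.243 + 0.56·0.023 + 0.17·0.031 = 0.06561 + 0.01288 + 0.00527 = 0.08376
By total probability over the outer partition,
P(L) = 0.85·0.12882 + 0.15·0.08376
      = 0.109497 + 0.012564 = 0.122061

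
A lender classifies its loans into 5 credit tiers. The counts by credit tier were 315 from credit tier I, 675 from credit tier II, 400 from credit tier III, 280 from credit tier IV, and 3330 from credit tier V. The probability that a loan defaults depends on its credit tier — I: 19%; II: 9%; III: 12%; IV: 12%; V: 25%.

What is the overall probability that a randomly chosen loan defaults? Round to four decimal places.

P(D) ≈ 0.2069

Total: 315 + 675 + 400 + 280 + 3330 = 5000.
P(I) = 315/5000 = 0.063. P(II) = 675/5000 = 0.135. P(III) = 400/5000 = 0.08. P(IV) = 280/5000 = 0.056. P(V) = 3330/5000 = 0.666.
P(D) = P(D|I)·P(I) + P(D|II)·P(II) + P(D|III)·P(III) + P(D|IV)·P(IV) + P(D|V)·P(V)
      = 0.19·0.063 + 0.09·0.135 + 0.12·0.08 + 0.12·0.056 + 0.25·0.666
      = 0.01197 + 0.01215 + 0.0096 + 0.00672 + 0.1665 = 0.20694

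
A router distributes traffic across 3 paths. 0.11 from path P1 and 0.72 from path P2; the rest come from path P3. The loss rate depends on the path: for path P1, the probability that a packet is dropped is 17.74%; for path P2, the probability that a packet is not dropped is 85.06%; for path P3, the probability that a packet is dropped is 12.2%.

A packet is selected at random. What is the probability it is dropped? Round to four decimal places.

0.1478

P(P3) = 1 − (0.11 + 0.72) = 0.17.
P(L|P2) = 1 − 0.8506 = 0.1494.
Summing over the partition,
P(L) = P(L|P1)·P(P1) + P(L|P2)·P(P2) + P(L|P3)·P(P3)
      = 0.1774·0.11 + 0.1494·0.72 + 0.122·0.17
      = 0.019514 + 0.107568 + 0.02074 = 0.147822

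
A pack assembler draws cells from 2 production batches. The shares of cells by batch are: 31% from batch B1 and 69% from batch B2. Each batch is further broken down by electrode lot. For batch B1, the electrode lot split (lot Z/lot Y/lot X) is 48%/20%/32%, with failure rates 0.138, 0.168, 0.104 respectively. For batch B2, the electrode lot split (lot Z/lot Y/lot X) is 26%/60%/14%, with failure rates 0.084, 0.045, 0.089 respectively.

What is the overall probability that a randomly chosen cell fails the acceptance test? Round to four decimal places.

P(F|B1) = 0.48·0.138 + 0.2·0.168 + 0.32·0.104 = 0.06624 + 0.0336 + 0.03328 = 0.13312
P(F|B2) = 0.26·0.084 + 0.6·0.045 + 0.14·0.089 = 0.02184 + 0.027 + 0.01246 = 0.0613
By total probability over the outer partition,
P(F) = 0.31·0.13312 + 0.69·0.0613
      = 0.0412672 + 0.042297 = 0.0835642

P(F) ≈ 0.0836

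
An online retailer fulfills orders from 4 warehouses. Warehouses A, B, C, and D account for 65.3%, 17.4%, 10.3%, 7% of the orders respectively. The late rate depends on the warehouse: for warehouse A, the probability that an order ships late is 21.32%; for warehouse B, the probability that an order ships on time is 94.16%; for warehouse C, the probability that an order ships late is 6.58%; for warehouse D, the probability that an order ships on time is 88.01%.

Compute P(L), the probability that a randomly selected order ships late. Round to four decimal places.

0.1646

P(L|B) = 1 − 0.9416 = 0.0584.
P(L|D) = 1 − 0.8801 = 0.1199.
P(L) = P(L|A)·P(A) + P(L|B)·P(B) + P(L|C)·P(C) + P(L|D)·P(D)
      = 0.2132·0.653 + 0.0584·0.174 + 0.0658·0.103 + 0.1199·0.07
      = 0.1392196 + 0.0101616 + 0.0067774 + 0.008393 = 0.1645516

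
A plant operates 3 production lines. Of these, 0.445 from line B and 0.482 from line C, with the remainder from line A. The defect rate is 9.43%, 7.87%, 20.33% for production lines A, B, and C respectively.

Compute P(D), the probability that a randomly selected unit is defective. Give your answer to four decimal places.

0.1399

P(A) = 1 − (0.445 + 0.482) = 0.073.
Summing over the partition,
P(D) = P(D|A)·P(A) + P(D|B)·P(B) + P(D|C)·P(C)
      = 0.0943·0.073 + 0.0787·0.445 + 0.2033·0.482
      = 0.0068839 + 0.0350215 + 0.0979906 = 0.139896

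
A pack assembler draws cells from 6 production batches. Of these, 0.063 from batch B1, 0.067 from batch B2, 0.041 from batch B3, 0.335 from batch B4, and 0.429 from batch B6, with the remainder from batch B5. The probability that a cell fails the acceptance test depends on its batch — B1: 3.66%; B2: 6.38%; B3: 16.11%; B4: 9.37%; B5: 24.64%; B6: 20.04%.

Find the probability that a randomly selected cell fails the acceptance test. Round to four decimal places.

P(B5) = 1 − (0.063 + 0.067 + 0.041 + 0.335 + 0.429) = 0.065.
Summing over the partition,
P(F) = P(F|B1)·P(B1) + P(F|B2)·P(B2) + P(F|B3)·P(B3) + P(F|B4)·P(B4) + P(F|B5)·P(B5) + P(F|B6)·P(B6)
      = 0.0366·0.063 + 0.0638·0.067 + 0.1611·0.041 + 0.0937·0.335 + 0.2464·0.065 + 0.2004·0.429
      = 0.0023058 + 0.0042746 + 0.0066051 + 0.0313895 + 0.016016 + 0.0859716 = 0.1465626

P(F) ≈ 0.1466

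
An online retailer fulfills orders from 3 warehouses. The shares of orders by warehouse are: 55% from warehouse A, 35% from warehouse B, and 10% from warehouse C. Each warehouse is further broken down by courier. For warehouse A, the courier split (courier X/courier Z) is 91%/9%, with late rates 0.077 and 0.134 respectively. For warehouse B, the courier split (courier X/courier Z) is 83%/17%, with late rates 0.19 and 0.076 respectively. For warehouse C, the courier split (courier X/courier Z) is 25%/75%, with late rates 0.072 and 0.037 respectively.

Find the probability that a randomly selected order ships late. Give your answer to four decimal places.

P(L|A) = 0.91·0.077 + 0.09·0.134 = 0.07007 + 0.01206 = 0.08213
P(L|B) = 0.83·0.19 + 0.17·0.076 = 0.1577 + 0.01292 = 0.17062
P(L|C) = 0.25·0.072 + 0.75·0.037 = 0.018 + 0.02775 = 0.04575
By total probability over the outer partition,
P(L) = 0.55·0.08213 + 0.35·0.17062 + 0.1·0.04575
      = 0.0451715 + 0.059717 + 0.004575 = 0.1094635

P(L) ≈ 0.1095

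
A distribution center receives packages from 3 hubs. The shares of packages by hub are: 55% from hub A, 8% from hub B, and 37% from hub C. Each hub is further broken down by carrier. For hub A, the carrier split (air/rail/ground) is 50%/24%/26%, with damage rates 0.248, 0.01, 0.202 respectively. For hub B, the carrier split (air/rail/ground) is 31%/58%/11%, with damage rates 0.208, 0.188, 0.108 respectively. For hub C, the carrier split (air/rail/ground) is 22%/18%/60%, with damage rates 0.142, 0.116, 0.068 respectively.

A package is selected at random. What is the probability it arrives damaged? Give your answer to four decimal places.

P(D|A) = 0.5·0.248 + 0.24·0.01 + 0.26·0.202 = 0.124 + 0.0024 + 0.05252 = 0.17892
P(D|B) = 0.31·0.208 + 0.58·0.188 + 0.11·0.108 = 0.06448 + 0.10904 + 0.01188 = 0.1854
P(D|C) = 0.22·0.142 + 0.18·0.116 + 0.6·0.068 = 0.03124 + 0.02088 + 0.0408 = 0.09292
Then overall,
P(D) = 0.55·0.17892 + 0.08·0.1854 + 0.37·0.09292
      = 0.098406 + 0.014832 + 0.0343804 = 0.1476184

P(D) ≈ 0.1476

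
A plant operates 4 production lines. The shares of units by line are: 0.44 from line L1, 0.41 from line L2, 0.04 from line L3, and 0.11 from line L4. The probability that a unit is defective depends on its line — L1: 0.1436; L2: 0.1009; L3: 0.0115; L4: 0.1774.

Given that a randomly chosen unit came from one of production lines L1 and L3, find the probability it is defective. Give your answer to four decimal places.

Let S = {L1, L3}.
P(S) = 0.44 + 0.04 = 0.48.
P(D ∩ S) = 0.1436·0.44 + 0.0115·0.04 = 0.063184 + 0.00046 = 0.063644.
P(D | S) = 0.063644 / 0.48 = 0.132592…

0.1326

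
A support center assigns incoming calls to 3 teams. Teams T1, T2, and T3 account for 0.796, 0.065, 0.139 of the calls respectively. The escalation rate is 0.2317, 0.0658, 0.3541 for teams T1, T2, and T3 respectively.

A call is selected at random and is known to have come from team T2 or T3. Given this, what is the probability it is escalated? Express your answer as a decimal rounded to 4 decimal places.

Let S = {T2, T3}.
P(S) = 0.065 + 0.139 = 0.204.
P(E ∩ S) = 0.0658·0.065 + 0.3541·0.139 = 0.004277 + 0.0492199 = 0.0534969.
P(E | S) = 0.0534969 / 0.204 = 0.262240…

P(E|S) ≈ 0.2622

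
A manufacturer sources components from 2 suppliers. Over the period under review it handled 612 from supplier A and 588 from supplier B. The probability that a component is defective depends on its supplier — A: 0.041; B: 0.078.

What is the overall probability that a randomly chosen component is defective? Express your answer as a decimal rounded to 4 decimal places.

Total: 612 + 588 = 1200.
P(A) = 612/1200 = 0.51. P(B) = 588/1200 = 0.49.
P(D) = P(D|A)·P(A) + P(D|B)·P(B)
      = 0.041·0.51 + 0.078·0.49
      = 0.02091 + 0.03822 = 0.05913

P(D) ≈ 0.0591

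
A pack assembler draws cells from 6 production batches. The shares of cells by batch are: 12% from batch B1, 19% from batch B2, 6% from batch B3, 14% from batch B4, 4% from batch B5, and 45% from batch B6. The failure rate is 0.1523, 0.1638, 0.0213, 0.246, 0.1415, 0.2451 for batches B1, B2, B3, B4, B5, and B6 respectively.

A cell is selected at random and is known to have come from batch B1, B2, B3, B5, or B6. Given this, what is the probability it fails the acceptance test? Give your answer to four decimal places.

Let S = {B1, B2, B3, B5, B6}.
P(S) = 0.12 + 0.19 + 0.06 + 0.04 + 0.45 = 0.86.
P(F ∩ S) = 0.1523·0.12 + 0.1638·0.19 + 0.0213·0.06 + 0.1415·0.04 + 0.2451·0.45 = 0.018276 + 0.031122 + 0.001278 + 0.00566 + 0.110295 = 0.166631.
P(F | S) = 0.166631 / 0.86 = 0.193757…

0.1938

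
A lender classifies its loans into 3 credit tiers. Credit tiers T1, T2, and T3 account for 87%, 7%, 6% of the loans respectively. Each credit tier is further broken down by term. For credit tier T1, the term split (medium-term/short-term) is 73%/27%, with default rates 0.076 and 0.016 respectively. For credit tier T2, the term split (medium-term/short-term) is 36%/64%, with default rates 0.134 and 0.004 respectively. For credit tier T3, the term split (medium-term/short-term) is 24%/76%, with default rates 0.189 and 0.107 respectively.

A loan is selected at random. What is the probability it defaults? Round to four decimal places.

P(D) ≈ 0.0632

P(D|T1) = 0.73·0.076 + 0.27·0.016 = 0.05548 + 0.00432 = 0.0598
P(D|T2) = 0.36·0.134 + 0.64·0.004 = 0.04824 + 0.00256 = 0.0508
P(D|T3) = 0.24·0.189 + 0.76·0.107 = 0.04536 + 0.08132 = 0.12668
Then overall,
P(D) = 0.87·0.0598 + 0.07·0.0508 + 0.06·0.12668
      = 0.052026 + 0.003556 + 0.0076008 = 0.0631828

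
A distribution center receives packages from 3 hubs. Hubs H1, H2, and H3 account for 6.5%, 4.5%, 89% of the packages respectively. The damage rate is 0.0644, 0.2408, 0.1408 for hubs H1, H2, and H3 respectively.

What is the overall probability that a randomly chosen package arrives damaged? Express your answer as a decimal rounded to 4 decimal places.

Using total probability over the partition,
P(D) = P(D|H1)·P(H1) + P(D|H2)·P(H2) + P(D|H3)·P(H3)
      = 0.0644·0.065 + 0.2408·0.045 + 0.1408·0.89
      = 0.004186 + 0.010836 + 0.125312 = 0.140334

P(D) ≈ 0.1403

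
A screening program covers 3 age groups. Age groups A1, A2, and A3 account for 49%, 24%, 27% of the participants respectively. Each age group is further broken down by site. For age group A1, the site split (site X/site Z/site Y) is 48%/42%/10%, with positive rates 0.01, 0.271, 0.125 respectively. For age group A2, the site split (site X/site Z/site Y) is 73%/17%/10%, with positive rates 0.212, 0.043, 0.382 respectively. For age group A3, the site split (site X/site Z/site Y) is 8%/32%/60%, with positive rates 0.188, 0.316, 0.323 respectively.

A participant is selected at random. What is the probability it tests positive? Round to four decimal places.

P(T) ≈ 0.1960

P(T|A1) = 0.48·0.01 + 0.42·0.271 + 0.1·0.125 = 0.0048 + 0.11382 + 0.0125 = 0.13112
P(T|A2) = 0.73·0.212 + 0.17·0.043 + 0.1·0.382 = 0.15476 + 0.00731 + 0.0382 = 0.20027
P(T|A3) = 0.08·0.188 + 0.32·0.316 + 0.6·0.323 = 0.01504 + 0.10112 + 0.1938 = 0.30996
Then overall,
P(T) = 0.49·0.13112 + 0.24·0.20027 + 0.27·0.30996
      = 0.0642488 + 0.0480648 + 0.0836892 = 0.1960028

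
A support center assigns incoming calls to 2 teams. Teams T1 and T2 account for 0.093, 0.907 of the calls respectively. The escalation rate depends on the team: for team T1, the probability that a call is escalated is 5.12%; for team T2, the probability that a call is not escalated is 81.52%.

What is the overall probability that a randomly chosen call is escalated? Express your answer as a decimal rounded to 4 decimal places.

P(E) ≈ 0.1724

P(E|T2) = 1 − 0.8152 = 0.1848.
P(E) = P(E|T1)·P(T1) + P(E|T2)·P(T2)
      = 0.0512·0.093 + 0.1848·0.907
      = 0.0047616 + 0.1676136 = 0.1723752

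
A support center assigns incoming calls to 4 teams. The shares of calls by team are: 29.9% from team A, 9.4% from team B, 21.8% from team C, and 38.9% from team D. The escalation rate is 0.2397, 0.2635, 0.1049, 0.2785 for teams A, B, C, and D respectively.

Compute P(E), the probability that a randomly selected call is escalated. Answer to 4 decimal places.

P(E) ≈ 0.2276

P(E) = P(E|A)·P(A) + P(E|B)·P(B) + P(E|C)·P(C) + P(E|D)·P(D)
      = 0.2397·0.299 + 0.2635·0.094 + 0.1049·0.218 + 0.2785·0.389
      = 0.0716703 + 0.024769 + 0.0228682 + 0.1083365 = 0.227644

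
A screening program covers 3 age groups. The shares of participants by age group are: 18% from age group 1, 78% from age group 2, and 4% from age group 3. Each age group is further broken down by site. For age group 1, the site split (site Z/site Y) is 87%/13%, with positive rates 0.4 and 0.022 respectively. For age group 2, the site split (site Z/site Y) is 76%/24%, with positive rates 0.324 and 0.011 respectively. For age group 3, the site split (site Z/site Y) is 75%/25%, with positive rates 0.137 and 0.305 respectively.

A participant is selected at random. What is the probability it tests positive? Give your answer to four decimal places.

P(T|1) = 0.87·0.4 + 0.13·0.022 = 0.348 + 0.00286 = 0.35086
P(T|2) = 0.76·0.324 + 0.24·0.011 = 0.24624 + 0.00264 = 0.24888
P(T|3) = 0.75·0.137 + 0.25·0.305 = 0.10275 + 0.07625 = 0.179
By total probability over the outer partition,
P(T) = 0.18·0.35086 + 0.78·0.24888 + 0.04·0.179
      = 0.0631548 + 0.1941264 + 0.00716 = 0.2644412

0.2644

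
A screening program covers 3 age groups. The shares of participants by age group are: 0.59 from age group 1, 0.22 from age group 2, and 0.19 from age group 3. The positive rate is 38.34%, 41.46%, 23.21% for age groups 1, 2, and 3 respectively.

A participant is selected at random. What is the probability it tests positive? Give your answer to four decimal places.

P(T) = P(T|1)·P(1) + P(T|2)·P(2) + P(T|3)·P(3)
      = 0.3834·0.59 + 0.4146·0.22 + 0.2321·0.19
      = 0.226206 + 0.091212 + 0.044099 = 0.361517

P(T) ≈ 0.3615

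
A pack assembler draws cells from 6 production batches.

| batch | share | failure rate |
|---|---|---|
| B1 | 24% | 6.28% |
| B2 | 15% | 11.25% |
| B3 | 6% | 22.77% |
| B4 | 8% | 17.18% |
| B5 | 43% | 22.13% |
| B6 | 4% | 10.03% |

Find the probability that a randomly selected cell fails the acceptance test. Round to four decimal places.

P(F) = P(F|B1)·P(B1) + P(F|B2)·P(B2) + P(F|B3)·P(B3) + P(F|B4)·P(B4) + P(F|B5)·P(B5) + P(F|B6)·P(B6)
      = 0.0628·0.24 + 0.1125·0.15 + 0.2277·0.06 + 0.1718·0.08 + 0.2213·0.43 + 0.1003·0.04
      = 0.015072 + 0.016875 + 0.013662 + 0.013744 + 0.095159 + 0.004012 = 0.158524

P(F) ≈ 0.1585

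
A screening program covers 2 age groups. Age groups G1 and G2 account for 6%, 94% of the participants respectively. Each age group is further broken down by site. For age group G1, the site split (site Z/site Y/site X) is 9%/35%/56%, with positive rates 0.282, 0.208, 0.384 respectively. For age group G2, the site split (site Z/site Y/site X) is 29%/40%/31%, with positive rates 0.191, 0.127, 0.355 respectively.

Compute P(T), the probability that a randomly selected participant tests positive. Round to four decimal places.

P(T|G1) = 0.09·0.282 + 0.35·0.208 + 0.56·0.384 = 0.02538 + 0.0728 + 0.21504 = 0.31322
P(T|G2) = 0.29·0.191 + 0.4·0.127 + 0.31·0.355 = 0.05539 + 0.0508 + 0.11005 = 0.21624
Then overall,
P(T) = 0.06·0.31322 + 0.94·0.21624
      = 0.0187932 + 0.2032656 = 0.2220588

0.2221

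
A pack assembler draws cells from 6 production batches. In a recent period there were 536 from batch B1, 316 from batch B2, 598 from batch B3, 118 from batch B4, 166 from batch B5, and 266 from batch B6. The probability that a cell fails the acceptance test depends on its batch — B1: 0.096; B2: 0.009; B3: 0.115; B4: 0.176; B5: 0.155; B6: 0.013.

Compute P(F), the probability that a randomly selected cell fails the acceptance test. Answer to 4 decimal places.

P(F) ≈ 0.0865

Total: 536 + 316 + 598 + 118 + 166 + 266 = 2000.
P(B1) = 536/2000 = 0.268. P(B2) = 316/2000 = 0.158. P(B3) = 598/2000 = 0.299. P(B4) = 118/2000 = 0.059. P(B5) = 166/2000 = 0.083. P(B6) = 266/2000 = 0.133.
P(F) = P(F|B1)·P(B1) + P(F|B2)·P(B2) + P(F|B3)·P(B3) + P(F|B4)·P(B4) + P(F|B5)·P(B5) + P(F|B6)·P(B6)
      = 0.096·0.268 + 0.009·0.158 + 0.115·0.299 + 0.176·0.059 + 0.155·0.083 + 0.013·0.133
      = 0.025728 + 0.001422 + 0.034385 + 0.010384 + 0.012865 + 0.001729 = 0.086513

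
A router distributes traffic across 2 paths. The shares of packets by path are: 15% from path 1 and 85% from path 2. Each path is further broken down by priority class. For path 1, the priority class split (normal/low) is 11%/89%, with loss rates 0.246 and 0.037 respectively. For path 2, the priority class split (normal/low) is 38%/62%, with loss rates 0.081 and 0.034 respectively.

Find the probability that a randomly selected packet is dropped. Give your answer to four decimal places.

P(L) ≈ 0.0531

P(L|1) = 0.11·0.246 + 0.89·0.037 = 0.02706 + 0.03293 = 0.05999
P(L|2) = 0.38·0.081 + 0.62·0.034 = 0.03078 + 0.02108 = 0.05186
Then overall,
P(L) = 0.15·0.05999 + 0.85·0.05186
      = 0.0089985 + 0.044081 = 0.0530795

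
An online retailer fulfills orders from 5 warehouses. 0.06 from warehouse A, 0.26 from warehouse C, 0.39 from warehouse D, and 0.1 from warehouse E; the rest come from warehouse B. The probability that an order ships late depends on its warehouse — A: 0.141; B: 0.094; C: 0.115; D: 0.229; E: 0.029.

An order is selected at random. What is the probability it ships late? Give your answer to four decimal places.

0.1484

P(B) = 1 − (0.06 + 0.26 + 0.39 + 0.1) = 0.19.
Summing over the partition,
P(L) = P(L|A)·P(A) + P(L|B)·P(B) + P(L|C)·P(C) + P(L|D)·P(D) + P(L|E)·P(E)
      = 0.141·0.06 + 0.094·0.19 + 0.115·0.26 + 0.229·0.39 + 0.029·0.1
      = 0.00846 + 0.01786 + 0.0299 + 0.08931 + 0.0029 = 0.14843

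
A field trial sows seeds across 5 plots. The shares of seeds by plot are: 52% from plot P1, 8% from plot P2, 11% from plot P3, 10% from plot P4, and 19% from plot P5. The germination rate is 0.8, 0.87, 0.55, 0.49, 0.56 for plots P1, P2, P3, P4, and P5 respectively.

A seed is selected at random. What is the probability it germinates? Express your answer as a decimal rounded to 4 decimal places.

Using total probability over the partition,
P(G) = P(G|P1)·P(P1) + P(G|P2)·P(P2) + P(G|P3)·P(P3) + P(G|P4)·P(P4) + P(G|P5)·P(P5)
      = 0.8·0.52 + 0.87·0.08 + 0.55·0.11 + 0.49·0.1 + 0.56·0.19
      = 0.416 + 0.0696 + 0.0605 + 0.049 + 0.1064 = 0.7015

0.7015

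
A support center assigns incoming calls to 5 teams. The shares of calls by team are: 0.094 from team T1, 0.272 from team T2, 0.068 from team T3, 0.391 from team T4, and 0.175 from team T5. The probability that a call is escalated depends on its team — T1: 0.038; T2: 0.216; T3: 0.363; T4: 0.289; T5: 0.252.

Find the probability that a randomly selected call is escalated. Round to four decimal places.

0.2441

Summing over the partition,
P(E) = P(E|T1)·P(T1) + P(E|T2)·P(T2) + P(E|T3)·P(T3) + P(E|T4)·P(T4) + P(E|T5)·P(T5)
      = 0.038·0.094 + 0.216·0.272 + 0.363·0.068 + 0.289·0.391 + 0.252·0.175
      = 0.003572 + 0.058752 + 0.024684 + 0.112999 + 0.0441 = 0.244107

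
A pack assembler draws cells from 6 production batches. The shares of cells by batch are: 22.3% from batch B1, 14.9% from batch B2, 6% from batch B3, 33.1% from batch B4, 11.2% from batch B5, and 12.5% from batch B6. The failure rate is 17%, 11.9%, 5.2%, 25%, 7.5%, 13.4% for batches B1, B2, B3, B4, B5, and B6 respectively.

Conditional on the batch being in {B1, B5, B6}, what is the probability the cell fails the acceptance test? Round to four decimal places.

Let S = {B1, B5, B6}.
P(S) = 0.223 + 0.112 + 0.125 = 0.46.
P(F ∩ S) = 0.17·0.223 + 0.075·0.112 + 0.134·0.125 = 0.03791 + 0.0084 + 0.01675 = 0.06306.
P(F | S) = 0.06306 / 0.46 = 0.137087…

0.1371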